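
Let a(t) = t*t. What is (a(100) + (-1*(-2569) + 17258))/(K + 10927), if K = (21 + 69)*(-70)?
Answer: 4261/661 ≈ 6.4463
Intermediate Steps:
a(t) = t²
K = -6300 (K = 90*(-70) = -6300)
(a(100) + (-1*(-2569) + 17258))/(K + 10927) = (100² + (-1*(-2569) + 17258))/(-6300 + 10927) = (10000 + (2569 + 17258))/4627 = (10000 + 19827)*(1/4627) = 29827*(1/4627) = 4261/661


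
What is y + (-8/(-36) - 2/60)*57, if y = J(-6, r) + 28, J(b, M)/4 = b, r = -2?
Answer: 443/30 ≈ 14.767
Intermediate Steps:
J(b, M) = 4*b
y = 4 (y = 4*(-6) + 28 = -24 + 28 = 4)
y + (-8/(-36) - 2/60)*57 = 4 + (-8/(-36) - 2/60)*57 = 4 + (-8*(-1/36) - 2*1/60)*57 = 4 + (2/9 - 1/30)*57 = 4 + (17/90)*57 = 4 + 323/30 = 443/30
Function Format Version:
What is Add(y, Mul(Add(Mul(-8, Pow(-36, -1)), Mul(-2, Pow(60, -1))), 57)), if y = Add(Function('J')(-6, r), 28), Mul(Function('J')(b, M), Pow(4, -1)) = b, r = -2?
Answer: Rational(443, 30) ≈ 14.767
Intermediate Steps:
Function('J')(b, M) = Mul(4, b)
y = 4 (y = Add(Mul(4, -6), 28) = Add(-24, 28) = 4)
Add(y, Mul(Add(Mul(-8, Pow(-36, -1)), Mul(-2, Pow(60, -1))), 57)) = Add(4, Mul(Add(Mul(-8, Pow(-36, -1)), Mul(-2, Pow(60, -1))), 57)) = Add(4, Mul(Add(Mul(-8, Rational(-1, 36)), Mul(-2, Rational(1, 60))), 57)) = Add(4, Mul(Add(Rational(2, 9), Rational(-1, 30)), 57)) = Add(4, Mul(Rational(17, 90), 57)) = Add(4, Rational(323, 30)) = Rational(443, 30)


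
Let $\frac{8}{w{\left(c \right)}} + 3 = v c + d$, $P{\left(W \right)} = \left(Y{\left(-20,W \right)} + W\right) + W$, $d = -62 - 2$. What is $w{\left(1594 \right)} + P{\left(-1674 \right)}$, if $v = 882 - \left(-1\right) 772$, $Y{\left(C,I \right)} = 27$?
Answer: $- \frac{8755514281}{2636409} \approx -3321.0$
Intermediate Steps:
$d = -64$ ($d = -62 - 2 = -64$)
$P{\left(W \right)} = 27 + 2 W$ ($P{\left(W \right)} = \left(27 + W\right) + W = 27 + 2 W$)
$v = 1654$ ($v = 882 - -772 = 882 + 772 = 1654$)
$w{\left(c \right)} = \frac{8}{-67 + 1654 c}$ ($w{\left(c \right)} = \frac{8}{-3 + \left(1654 c - 64\right)} = \frac{8}{-3 + \left(-64 + 1654 c\right)} = \frac{8}{-67 + 1654 c}$)
$w{\left(1594 \right)} + P{\left(-1674 \right)} = \frac{8}{-67 + 1654 \cdot 1594} + \left(27 + 2 \left(-1674\right)\right) = \frac{8}{-67 + 2636476} + \left(27 - 3348\right) = \frac{8}{2636409} - 3321 = - \frac{8755514281}{2636409}$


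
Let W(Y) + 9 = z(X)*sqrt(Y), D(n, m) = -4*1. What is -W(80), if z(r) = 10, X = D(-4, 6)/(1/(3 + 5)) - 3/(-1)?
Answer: 9 - 40*sqrt(5) ≈ -80.443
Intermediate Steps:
D(n, m) = -4
X = -29 (X = -4/(1/(3 + 5)) - 3/(-1) = -4/(1/8) - 3*(-1) = -4/1/8 + 3 = -4*8 + 3 = -32 + 3 = -29)
W(Y) = -9 + 10*sqrt(Y)
-W(80) = -(-9 + 10*sqrt(80)) = -(-9 + 10*(4*sqrt(5))) = -(-9 + 40*sqrt(5)) = 9 - 40*sqrt(5)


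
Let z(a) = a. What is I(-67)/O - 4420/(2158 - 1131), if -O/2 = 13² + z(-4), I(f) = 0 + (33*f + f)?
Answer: 33881/13035 ≈ 2.5992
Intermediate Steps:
I(f) = 34*f (I(f) = 0 + 34*f = 34*f)
O = -330 (O = -2*(13² - 4) = -2*(169 - 4) = -2*165 = -330)
I(-67)/O - 4420/(2158 - 1131) = (34*(-67))/(-330) - 4420/(2158 - 1131) = -2278*(-1/330) - 4420/1027 = 1139/165 - 4420*1/1027 = 1139/165 - 340/79 = 33881/13035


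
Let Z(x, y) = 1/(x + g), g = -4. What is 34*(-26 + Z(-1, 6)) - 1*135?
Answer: -5129/5 ≈ -1025.8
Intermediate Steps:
Z(x, y) = 1/(-4 + x) (Z(x, y) = 1/(x - 4) = 1/(-4 + x))
34*(-26 + Z(-1, 6)) - 1*135 = 34*(-26 + 1/(-4 - 1)) - 1*135 = 34*(-26 + 1/(-5)) - 135 = 34*(-26 - 1/5) - 135 = 34*(-131/5) - 135 = -4454/5 - 135 = -5129/5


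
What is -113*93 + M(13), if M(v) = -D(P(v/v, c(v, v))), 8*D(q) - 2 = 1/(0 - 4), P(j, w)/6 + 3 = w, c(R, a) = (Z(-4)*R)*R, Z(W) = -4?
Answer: -336295/32 ≈ -10509.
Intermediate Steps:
c(R, a) = -4*R² (c(R, a) = (-4*R)*R = -4*R²)
P(j, w) = -18 + 6*w
D(q) = 7/32 (D(q) = ¼ + 1/(8*(0 - 4)) = ¼ + (⅛)/(-4) = ¼ + (⅛)*(-¼) = ¼ - 1/32 = 7/32)
M(v) = -7/32 (M(v) = -1*7/32 = -7/32)
-113*93 + M(13) = -113*93 - 7/32 = -10509 - 7/32 = -336295/32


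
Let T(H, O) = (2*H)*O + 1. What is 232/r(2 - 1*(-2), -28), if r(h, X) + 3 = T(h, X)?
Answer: -116/113 ≈ -1.0265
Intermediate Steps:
T(H, O) = 1 + 2*H*O (T(H, O) = 2*H*O + 1 = 1 + 2*H*O)
r(h, X) = -2 + 2*X*h (r(h, X) = -3 + (1 + 2*h*X) = -3 + (1 + 2*X*h) = -2 + 2*X*h)
232/r(2 - 1*(-2), -28) = 232/(-2 + 2*(-28)*(2 - 1*(-2))) = 232/(-2 + 2*(-28)*(2 + 2)) = 232/(-2 + 2*(-28)*4) = 232/(-2 - 224) = 232/(-226) = 232*(-1/226) = -116/113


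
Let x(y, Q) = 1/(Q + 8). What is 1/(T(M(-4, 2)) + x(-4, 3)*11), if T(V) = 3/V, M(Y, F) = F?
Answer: ⅖ ≈ 0.40000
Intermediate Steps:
x(y, Q) = 1/(8 + Q)
1/(T(M(-4, 2)) + x(-4, 3)*11) = 1/(3/2 + 11/(8 + 3)) = 1/(3*(½) + 11/11) = 1/(3/2 + (1/11)*11) = 1/(3/2 + 1) = 1/(5/2) = ⅖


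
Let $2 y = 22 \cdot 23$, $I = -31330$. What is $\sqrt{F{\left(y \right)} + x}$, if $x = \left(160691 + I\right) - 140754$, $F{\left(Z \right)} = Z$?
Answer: $2 i \sqrt{2785} \approx 105.55 i$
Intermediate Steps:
$y = 253$ ($y = \frac{22 \cdot 23}{2} = \frac{1}{2} \cdot 506 = 253$)
$x = -11393$ ($x = \left(160691 - 31330\right) - 140754 = 129361 - 140754 = -11393$)
$\sqrt{F{\left(y \right)} + x} = \sqrt{253 - 11393} = \sqrt{-11140} = 2 i \sqrt{2785}$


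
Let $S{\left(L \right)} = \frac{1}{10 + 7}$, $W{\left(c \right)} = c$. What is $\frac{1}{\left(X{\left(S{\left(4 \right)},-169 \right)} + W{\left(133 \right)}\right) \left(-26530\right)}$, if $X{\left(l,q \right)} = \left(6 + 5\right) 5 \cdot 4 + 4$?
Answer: $- \frac{1}{9471210} \approx -1.0558 \cdot 10^{-7}$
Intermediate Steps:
$S{\left(L \right)} = \frac{1}{17}$
$X{\left(l,q \right)} = 224$ ($X{\left(l,q \right)} = 11 \cdot 5 \cdot 4 + 4 = 55 \cdot 4 + 4 = 220 + 4 = 224$)
$\frac{1}{\left(X{\left(S{\left(4 \right)},-169 \right)} + W{\left(133 \right)}\right) \left(-26530\right)} = \frac{1}{\left(224 + 133\right) \left(-26530\right)} = \frac{1}{357} \left(- \frac{1}{26530}\right) = - \frac{1}{9471210}$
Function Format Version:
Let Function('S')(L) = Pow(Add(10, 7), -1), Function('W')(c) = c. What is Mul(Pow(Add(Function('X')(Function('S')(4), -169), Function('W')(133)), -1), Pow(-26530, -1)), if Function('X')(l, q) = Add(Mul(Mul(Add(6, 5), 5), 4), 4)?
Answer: Rational(-1, 9471210) ≈ -1.0558e-7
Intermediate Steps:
Function('S')(L) = Rational(1, 17) (Function('S')(L) = Pow(17, -1) = Rational(1, 17))
Function('X')(l, q) = 224 (Function('X')(l, q) = Add(Mul(Mul(11, 5), 4), 4) = Add(Mul(55, 4), 4) = Add(220, 4) = 224)
Mul(Pow(Add(Function('X')(Function('S')(4), -169), Function('W')(133)), -1), Pow(-26530, -1)) = Mul(Pow(Add(224, 133), -1), Pow(-26530, -1)) = Mul(Pow(357, -1), Rational(-1, 26530)) = Mul(Rational(1, 357), Rational(-1, 26530)) = Rational(-1, 9471210)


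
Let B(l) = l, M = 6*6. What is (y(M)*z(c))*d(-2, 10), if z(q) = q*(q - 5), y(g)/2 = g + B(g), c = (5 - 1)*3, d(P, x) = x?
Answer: 120960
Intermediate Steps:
M = 36
c = 12 (c = 4*3 = 12)
y(g) = 4*g (y(g) = 2*(g + g) = 2*(2*g) = 4*g)
z(q) = q*(-5 + q)
(y(M)*z(c))*d(-2, 10) = ((4*36)*(12*(-5 + 12)))*10 = (144*(12*7))*10 = (144*84)*10 = 12096*10 = 120960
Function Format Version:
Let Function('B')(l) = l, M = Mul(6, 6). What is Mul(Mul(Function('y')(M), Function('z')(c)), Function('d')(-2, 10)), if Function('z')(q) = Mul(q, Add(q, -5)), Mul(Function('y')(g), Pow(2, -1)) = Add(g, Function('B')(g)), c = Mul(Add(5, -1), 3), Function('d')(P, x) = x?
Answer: 120960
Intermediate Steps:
M = 36
c = 12 (c = Mul(4, 3) = 12)
Function('y')(g) = Mul(4, g) (Function('y')(g) = Mul(2, Add(g, g)) = Mul(2, Mul(2, g)) = Mul(4, g))
Function('z')(q) = Mul(q, Add(-5, q))
Mul(Mul(Function('y')(M), Function('z')(c)), Function('d')(-2, 10)) = Mul(Mul(Mul(4, 36), Mul(12, Add(-5, 12))), 10) = Mul(Mul(144, Mul(12, 7)), 10) = Mul(Mul(144, 84), 10) = Mul(12096, 10) = 120960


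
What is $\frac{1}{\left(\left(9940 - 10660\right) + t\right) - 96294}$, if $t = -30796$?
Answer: $- \frac{1}{127810} \approx -7.8241 \cdot 10^{-6}$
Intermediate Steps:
$\frac{1}{\left(\left(9940 - 10660\right) + t\right) - 96294} = \frac{1}{\left(\left(9940 - 10660\right) - 30796\right) - 96294} = \frac{1}{\left(-720 - 30796\right) - 96294} = \frac{1}{-31516 - 96294} = \frac{1}{-127810} = - \frac{1}{127810}$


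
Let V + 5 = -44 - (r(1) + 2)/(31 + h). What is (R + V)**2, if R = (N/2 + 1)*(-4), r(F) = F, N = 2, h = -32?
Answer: 2916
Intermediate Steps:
V = -46 (V = -5 + (-44 - (1 + 2)/(31 - 32)) = -5 + (-44 - 3/(-1)) = -5 + (-44 - 3*(-1)) = -5 + (-44 - 1*(-3)) = -5 + (-44 + 3) = -5 - 41 = -46)
R = -8 (R = (2/2 + 1)*(-4) = (2*(1/2) + 1)*(-4) = (1 + 1)*(-4) = 2*(-4) = -8)
(R + V)**2 = (-8 - 46)**2 = (-54)**2 = 2916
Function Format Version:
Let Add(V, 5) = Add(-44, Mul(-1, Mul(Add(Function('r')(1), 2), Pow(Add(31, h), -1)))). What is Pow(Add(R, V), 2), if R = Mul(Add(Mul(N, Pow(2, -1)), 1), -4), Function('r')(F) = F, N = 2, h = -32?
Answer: 2916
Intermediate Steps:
V = -46 (V = Add(-5, Add(-44, Mul(-1, Mul(Add(1, 2), Pow(Add(31, -32), -1))))) = Add(-5, Add(-44, Mul(-1, Mul(3, Pow(-1, -1))))) = Add(-5, Add(-44, Mul(-1, Mul(3, -1)))) = Add(-5, Add(-44, Mul(-1, -3))) = Add(-5, Add(-44, 3)) = Add(-5, -41) = -46)
R = -8 (R = Mul(Add(Mul(2, Pow(2, -1)), 1), -4) = Mul(Add(Mul(2, Rational(1, 2)), 1), -4) = Mul(Add(1, 1), -4) = Mul(2, -4) = -8)
Pow(Add(R, V), 2) = Pow(Add(-8, -46), 2) = Pow(-54, 2) = 2916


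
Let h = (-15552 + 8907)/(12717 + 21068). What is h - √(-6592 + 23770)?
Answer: -1329/6757 - √17178 ≈ -131.26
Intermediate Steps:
h = -1329/6757 (h = -6645/33785 = -6645*1/33785 = -1329/6757 ≈ -0.19668)
h - √(-6592 + 23770) = -1329/6757 - √(-6592 + 23770) = -1329/6757 - √17178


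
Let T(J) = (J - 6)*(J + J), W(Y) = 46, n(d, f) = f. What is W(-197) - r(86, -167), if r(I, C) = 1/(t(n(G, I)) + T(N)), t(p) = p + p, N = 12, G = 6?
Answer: 14535/316 ≈ 45.997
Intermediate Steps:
t(p) = 2*p
T(J) = 2*J*(-6 + J) (T(J) = (-6 + J)*(2*J) = 2*J*(-6 + J))
r(I, C) = 1/(144 + 2*I) (r(I, C) = 1/(2*I + 2*12*(-6 + 12)) = 1/(2*I + 2*12*6) = 1/(2*I + 144) = 1/(144 + 2*I))
W(-197) - r(86, -167) = 46 - 1/(2*(72 + 86)) = 46 - 1/(2*158) = 46 - 1*1/316 = 46 - 1/316 = 14535/316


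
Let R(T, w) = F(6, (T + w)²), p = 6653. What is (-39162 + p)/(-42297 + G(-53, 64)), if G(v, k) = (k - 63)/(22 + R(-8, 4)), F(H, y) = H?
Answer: 910252/1184315 ≈ 0.76859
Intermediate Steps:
R(T, w) = 6
G(v, k) = -9/4 + k/28 (G(v, k) = (k - 63)/(22 + 6) = (-63 + k)/28 = (-63 + k)*(1/28) = -9/4 + k/28)
(-39162 + p)/(-42297 + G(-53, 64)) = (-39162 + 6653)/(-42297 + (-9/4 + (1/28)*64)) = -32509/(-42297 + (-9/4 + 16/7)) = -32509/(-42297 + 1/28) = -32509/(-1184315/28) = -32509*(-28/1184315) = 910252/1184315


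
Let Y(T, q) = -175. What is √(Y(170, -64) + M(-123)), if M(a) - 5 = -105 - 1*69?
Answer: 2*I*√86 ≈ 18.547*I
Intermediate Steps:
M(a) = -169 (M(a) = 5 + (-105 - 1*69) = 5 + (-105 - 69) = 5 - 174 = -169)
√(Y(170, -64) + M(-123)) = √(-175 - 169) = √(-344) = 2*I*√86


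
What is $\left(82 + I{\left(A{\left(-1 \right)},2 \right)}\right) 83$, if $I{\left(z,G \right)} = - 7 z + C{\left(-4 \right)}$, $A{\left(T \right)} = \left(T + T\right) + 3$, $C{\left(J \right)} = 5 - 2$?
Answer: $6474$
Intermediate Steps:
$C{\left(J \right)} = 3$
$A{\left(T \right)} = 3 + 2 T$ ($A{\left(T \right)} = 2 T + 3 = 3 + 2 T$)
$I{\left(z,G \right)} = 3 - 7 z$ ($I{\left(z,G \right)} = - 7 z + 3 = 3 - 7 z$)
$\left(82 + I{\left(A{\left(-1 \right)},2 \right)}\right) 83 = \left(82 + \left(3 - 7 \left(3 + 2 \left(-1\right)\right)\right)\right) 83 = \left(82 + \left(3 - 7 \left(3 - 2\right)\right)\right) 83 = \left(82 + \left(3 - 7\right)\right) 83 = \left(82 - 4\right) 83 = 78 \cdot 83 = 6474$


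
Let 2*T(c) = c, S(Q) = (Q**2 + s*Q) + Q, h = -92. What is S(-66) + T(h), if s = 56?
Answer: 548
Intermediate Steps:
S(Q) = Q**2 + 57*Q (S(Q) = (Q**2 + 56*Q) + Q = Q**2 + 57*Q)
T(c) = c/2
S(-66) + T(h) = -66*(57 - 66) + (1/2)*(-92) = -66*(-9) - 46 = 594 - 46 = 548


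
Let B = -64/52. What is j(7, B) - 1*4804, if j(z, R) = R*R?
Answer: -811620/169 ≈ -4802.5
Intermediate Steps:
B = -16/13 (B = -64*1/52 = -16/13 ≈ -1.2308)
j(z, R) = R**2
j(7, B) - 1*4804 = (-16/13)**2 - 1*4804 = 256/169 - 4804 = -811620/169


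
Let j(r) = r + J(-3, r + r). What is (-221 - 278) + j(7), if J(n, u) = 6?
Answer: -486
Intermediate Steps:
j(r) = 6 + r (j(r) = r + 6 = 6 + r)
(-221 - 278) + j(7) = (-221 - 278) + (6 + 7) = -499 + 13 = -486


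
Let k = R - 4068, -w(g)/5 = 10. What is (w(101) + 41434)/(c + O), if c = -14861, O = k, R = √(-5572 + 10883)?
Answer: -391678868/179150865 - 20692*√5311/179150865 ≈ -2.1947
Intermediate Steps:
w(g) = -50 (w(g) = -5*10 = -50)
R = √5311 ≈ 72.877
k = -4068 + √5311 (k = √5311 - 4068 = -4068 + √5311 ≈ -3995.1)
O = -4068 + √5311 ≈ -3995.1
(w(101) + 41434)/(c + O) = (-50 + 41434)/(-14861 + (-4068 + √5311)) = 41384/(-18929 + √5311)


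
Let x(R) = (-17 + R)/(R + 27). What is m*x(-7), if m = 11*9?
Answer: -594/5 ≈ -118.80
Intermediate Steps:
m = 99
x(R) = (-17 + R)/(27 + R)
m*x(-7) = 99*((-17 - 7)/(27 - 7)) = 99*(-24/20) = 99*((1/20)*(-24)) = 99*(-6/5) = -594/5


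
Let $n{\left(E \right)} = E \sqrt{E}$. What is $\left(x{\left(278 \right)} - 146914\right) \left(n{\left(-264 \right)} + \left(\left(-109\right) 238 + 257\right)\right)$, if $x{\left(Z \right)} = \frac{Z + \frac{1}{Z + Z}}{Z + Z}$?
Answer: $\frac{1166516425813475}{309136} + \frac{1498736307255 i \sqrt{66}}{19321} \approx 3.7735 \cdot 10^{9} + 6.3018 \cdot 10^{8} i$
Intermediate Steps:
$n{\left(E \right)} = E^{\frac{3}{2}}$
$x{\left(Z \right)} = \frac{Z + \frac{1}{2 Z}}{2 Z}$
$\left(x{\left(278 \right)} - 146914\right) \left(n{\left(-264 \right)} + \left(\left(-109\right) 238 + 257\right)\right) = \left(\left(\frac{1}{2} + \frac{1}{4 \cdot 77284}\right) - 146914\right) \left(\left(-264\right)^{\frac{3}{2}} + \left(\left(-109\right) 238 + 257\right)\right) = \left(\left(\frac{1}{2} + \frac{1}{4} \cdot \frac{1}{77284}\right) - 146914\right) \left(- 528 i \sqrt{66} + \left(-25942 + 257\right)\right) = \left(\left(\frac{1}{2} + \frac{1}{309136}\right) - 146914\right) \left(- 528 i \sqrt{66} - 25685\right) = \left(\frac{154569}{309136} - 146914\right) \left(-25685 - 528 i \sqrt{66}\right) = - \frac{45416251735 \left(-25685 - 528 i \sqrt{66}\right)}{309136} = \frac{1166516425813475}{309136} + \frac{1498736307255 i \sqrt{66}}{19321}$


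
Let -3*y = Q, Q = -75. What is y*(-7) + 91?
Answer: -84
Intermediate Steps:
y = 25 (y = -⅓*(-75) = 25)
y*(-7) + 91 = 25*(-7) + 91 = -175 + 91 = -84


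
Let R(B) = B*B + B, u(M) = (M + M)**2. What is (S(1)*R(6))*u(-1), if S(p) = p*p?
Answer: 168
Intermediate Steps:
u(M) = 4*M**2 (u(M) = (2*M)**2 = 4*M**2)
R(B) = B + B**2 (R(B) = B**2 + B = B + B**2)
S(p) = p**2
(S(1)*R(6))*u(-1) = (1**2*(6*(1 + 6)))*(4*(-1)**2) = (1*(6*7))*(4*1) = (1*42)*4 = 42*4 = 168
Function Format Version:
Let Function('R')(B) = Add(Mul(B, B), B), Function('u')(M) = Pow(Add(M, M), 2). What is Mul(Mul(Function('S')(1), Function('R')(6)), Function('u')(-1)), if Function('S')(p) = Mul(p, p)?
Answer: 168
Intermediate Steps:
Function('u')(M) = Mul(4, Pow(M, 2)) (Function('u')(M) = Pow(Mul(2, M), 2) = Mul(4, Pow(M, 2)))
Function('R')(B) = Add(B, Pow(B, 2)) (Function('R')(B) = Add(Pow(B, 2), B) = Add(B, Pow(B, 2)))
Function('S')(p) = Pow(p, 2)
Mul(Mul(Function('S')(1), Function('R')(6)), Function('u')(-1)) = Mul(Mul(Pow(1, 2), Mul(6, Add(1, 6))), Mul(4, Pow(-1, 2))) = Mul(Mul(1, Mul(6, 7)), Mul(4, 1)) = Mul(Mul(1, 42), 4) = Mul(42, 4) = 168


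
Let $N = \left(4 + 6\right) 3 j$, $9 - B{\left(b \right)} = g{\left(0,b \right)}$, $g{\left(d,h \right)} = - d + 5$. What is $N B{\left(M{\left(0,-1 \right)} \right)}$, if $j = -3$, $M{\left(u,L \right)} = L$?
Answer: $-360$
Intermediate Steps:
$g{\left(d,h \right)} = 5 - d$
$B{\left(b \right)} = 4$ ($B{\left(b \right)} = 9 - \left(5 - 0\right) = 9 - \left(5 + 0\right) = 9 - 5 = 4$)
$N = -90$ ($N = \left(4 + 6\right) 3 \left(-3\right) = 10 \cdot 3 \left(-3\right) = 30 \left(-3\right) = -90$)
$N B{\left(M{\left(0,-1 \right)} \right)} = \left(-90\right) 4 = -360$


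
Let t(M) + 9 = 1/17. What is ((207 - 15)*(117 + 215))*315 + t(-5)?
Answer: 341348968/17 ≈ 2.0079e+7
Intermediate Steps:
t(M) = -152/17 (t(M) = -9 + 1/17 = -152/17)
((207 - 15)*(117 + 215))*315 + t(-5) = ((207 - 15)*(117 + 215))*315 - 152/17 = (192*332)*315 - 152/17 = 63744*315 - 152/17 = 20079360 - 152/17 = 341348968/17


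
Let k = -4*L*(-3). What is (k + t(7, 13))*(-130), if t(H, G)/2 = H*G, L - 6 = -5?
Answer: -25220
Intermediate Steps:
L = 1 (L = 6 - 5 = 1)
t(H, G) = 2*G*H (t(H, G) = 2*(H*G) = 2*(G*H) = 2*G*H)
k = 12 (k = -4*1*(-3) = -4*(-3) = 12)
(k + t(7, 13))*(-130) = (12 + 2*13*7)*(-130) = (12 + 182)*(-130) = 194*(-130) = -25220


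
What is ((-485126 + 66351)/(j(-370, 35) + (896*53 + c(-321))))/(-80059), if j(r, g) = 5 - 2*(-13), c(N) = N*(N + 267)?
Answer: 59825/741723761 ≈ 8.0657e-5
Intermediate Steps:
c(N) = N*(267 + N)
j(r, g) = 31 (j(r, g) = 5 + 26 = 31)
((-485126 + 66351)/(j(-370, 35) + (896*53 + c(-321))))/(-80059) = ((-485126 + 66351)/(31 + (896*53 - 321*(267 - 321))))/(-80059) = -418775/(31 + (47488 - 321*(-54)))*(-1/80059) = -418775/(31 + (47488 + 17334))*(-1/80059) = -418775/(31 + 64822)*(-1/80059) = -418775/64853*(-1/80059) = 59825/741723761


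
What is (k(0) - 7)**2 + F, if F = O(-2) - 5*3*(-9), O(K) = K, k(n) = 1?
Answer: 169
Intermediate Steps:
F = 133 (F = -2 - 5*3*(-9) = -2 - 15*(-9) = -2 + 135 = 133)
(k(0) - 7)**2 + F = (1 - 7)**2 + 133 = (-6)**2 + 133 = 36 + 133 = 169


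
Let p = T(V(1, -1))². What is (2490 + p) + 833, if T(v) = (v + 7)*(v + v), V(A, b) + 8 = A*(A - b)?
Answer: 3467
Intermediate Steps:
V(A, b) = -8 + A*(A - b)
T(v) = 2*v*(7 + v) (T(v) = (7 + v)*(2*v) = 2*v*(7 + v))
p = 144 (p = (2*(-8 + 1² - 1*1*(-1))*(7 + (-8 + 1² - 1*1*(-1))))² = (2*(-8 + 1 + 1)*(7 + (-8 + 1 + 1)))² = (2*(-6)*(7 - 6))² = (2*(-6)*1)² = (-12)² = 144)
(2490 + p) + 833 = (2490 + 144) + 833 = 2634 + 833 = 3467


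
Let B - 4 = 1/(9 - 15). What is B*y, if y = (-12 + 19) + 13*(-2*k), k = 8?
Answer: -1541/2 ≈ -770.50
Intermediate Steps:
B = 23/6 (B = 4 + 1/(9 - 15) = 4 + 1/(-6) = 4 - ⅙ = 23/6 ≈ 3.8333)
y = -201 (y = (-12 + 19) + 13*(-2*8) = 7 + 13*(-16) = 7 - 208 = -201)
B*y = (23/6)*(-201) = -1541/2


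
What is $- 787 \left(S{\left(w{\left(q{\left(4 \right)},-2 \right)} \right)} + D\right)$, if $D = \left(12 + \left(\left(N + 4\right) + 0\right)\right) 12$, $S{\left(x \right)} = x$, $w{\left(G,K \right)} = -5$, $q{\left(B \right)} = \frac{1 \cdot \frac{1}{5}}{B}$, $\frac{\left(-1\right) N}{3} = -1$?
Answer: $-175501$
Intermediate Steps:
$N = 3$ ($N = \left(-3\right) \left(-1\right) = 3$)
$q{\left(B \right)} = \frac{1}{5 B}$ ($q{\left(B \right)} = \frac{1 \cdot \frac{1}{5}}{B} = \frac{1}{5 B}$)
$D = 228$ ($D = \left(12 + \left(\left(3 + 4\right) + 0\right)\right) 12 = \left(12 + \left(7 + 0\right)\right) 12 = \left(12 + 7\right) 12 = 19 \cdot 12 = 228$)
$- 787 \left(S{\left(w{\left(q{\left(4 \right)},-2 \right)} \right)} + D\right) = - 787 \left(-5 + 228\right) = \left(-787\right) 223 = -175501$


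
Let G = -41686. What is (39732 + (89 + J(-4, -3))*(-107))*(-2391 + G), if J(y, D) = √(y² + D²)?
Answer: -1307940898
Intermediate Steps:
J(y, D) = √(D² + y²)
(39732 + (89 + J(-4, -3))*(-107))*(-2391 + G) = (39732 + (89 + √((-3)² + (-4)²))*(-107))*(-2391 - 41686) = (39732 + (89 + √(9 + 16))*(-107))*(-44077) = (39732 + (89 + √25)*(-107))*(-44077) = (39732 + (89 + 5)*(-107))*(-44077) = (39732 + 94*(-107))*(-44077) = (39732 - 10058)*(-44077) = 29674*(-44077) = -1307940898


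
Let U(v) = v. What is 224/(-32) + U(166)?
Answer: 159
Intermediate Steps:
224/(-32) + U(166) = 224/(-32) + 166 = 224*(-1/32) + 166 = -7 + 166 = 159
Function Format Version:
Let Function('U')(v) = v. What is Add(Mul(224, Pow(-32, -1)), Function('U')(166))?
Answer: 159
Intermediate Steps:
Add(Mul(224, Pow(-32, -1)), Function('U')(166)) = Add(Mul(224, Pow(-32, -1)), 166) = Add(Mul(224, Rational(-1, 32)), 166) = Add(-7, 166) = 159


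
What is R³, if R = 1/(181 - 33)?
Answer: 1/3241792 ≈ 3.0847e-7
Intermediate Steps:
R = 1/148 ≈ 0.0067568
R³ = (1/148)³ = 1/3241792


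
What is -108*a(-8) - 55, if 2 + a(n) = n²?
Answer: -6751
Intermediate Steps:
a(n) = -2 + n²
-108*a(-8) - 55 = -108*(-2 + (-8)²) - 55 = -108*(-2 + 64) - 55 = -108*62 - 55 = -6696 - 55 = -6751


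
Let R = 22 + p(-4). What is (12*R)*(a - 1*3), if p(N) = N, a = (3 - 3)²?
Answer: -648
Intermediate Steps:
a = 0 (a = 0² = 0)
R = 18 (R = 22 - 4 = 18)
(12*R)*(a - 1*3) = (12*18)*(0 - 1*3) = 216*(0 - 3) = 216*(-3) = -648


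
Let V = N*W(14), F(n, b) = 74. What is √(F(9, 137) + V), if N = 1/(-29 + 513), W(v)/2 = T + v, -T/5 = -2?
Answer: √8966/11 ≈ 8.6081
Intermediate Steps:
T = 10 (T = -5*(-2) = 10)
W(v) = 20 + 2*v (W(v) = 2*(10 + v) = 20 + 2*v)
N = 1/484 ≈ 0.0020661
V = 12/121 (V = (20 + 2*14)/484 = (20 + 28)/484 = (1/484)*48 = 12/121 ≈ 0.099174)
√(F(9, 137) + V) = √(74 + 12/121) = √(8966/121) = √8966/11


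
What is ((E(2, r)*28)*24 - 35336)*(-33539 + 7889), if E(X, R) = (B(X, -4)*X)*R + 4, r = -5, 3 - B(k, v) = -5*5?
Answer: 5663725200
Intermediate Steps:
B(k, v) = 28 (B(k, v) = 3 - (-5)*5 = 3 - 1*(-25) = 3 + 25 = 28)
E(X, R) = 4 + 28*R*X (E(X, R) = (28*X)*R + 4 = 28*R*X + 4 = 4 + 28*R*X)
((E(2, r)*28)*24 - 35336)*(-33539 + 7889) = (((4 + 28*(-5)*2)*28)*24 - 35336)*(-33539 + 7889) = (((4 - 280)*28)*24 - 35336)*(-25650) = (-276*28*24 - 35336)*(-25650) = (-7728*24 - 35336)*(-25650) = (-185472 - 35336)*(-25650) = -220808*(-25650) = 5663725200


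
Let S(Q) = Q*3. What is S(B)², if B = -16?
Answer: 2304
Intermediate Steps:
S(Q) = 3*Q
S(B)² = (3*(-16))² = (-48)² = 2304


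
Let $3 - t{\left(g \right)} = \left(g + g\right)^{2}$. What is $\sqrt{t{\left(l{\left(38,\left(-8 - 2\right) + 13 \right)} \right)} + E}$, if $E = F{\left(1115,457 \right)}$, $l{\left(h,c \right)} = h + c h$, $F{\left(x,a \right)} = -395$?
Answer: $6 i \sqrt{2578} \approx 304.64 i$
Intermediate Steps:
$E = -395$
$t{\left(g \right)} = 3 - 4 g^{2}$ ($t{\left(g \right)} = 3 - \left(g + g\right)^{2} = 3 - \left(2 g\right)^{2} = 3 - 4 g^{2}$)
$\sqrt{t{\left(l{\left(38,\left(-8 - 2\right) + 13 \right)} \right)} + E} = \sqrt{\left(3 - 4 \left(38 \left(1 + \left(\left(-8 - 2\right) + 13\right)\right)\right)^{2}\right) - 395} = \sqrt{\left(3 - 4 \left(38 \left(1 + \left(-10 + 13\right)\right)\right)^{2}\right) - 395} = \sqrt{\left(3 - 4 \left(38 \left(1 + 3\right)\right)^{2}\right) - 395} = \sqrt{\left(3 - 4 \left(38 \cdot 4\right)^{2}\right) - 395} = \sqrt{\left(3 - 4 \cdot 152^{2}\right) - 395} = \sqrt{\left(3 - 92416\right) - 395} = \sqrt{-92413 - 395} = \sqrt{-92808} = 6 i \sqrt{2578}$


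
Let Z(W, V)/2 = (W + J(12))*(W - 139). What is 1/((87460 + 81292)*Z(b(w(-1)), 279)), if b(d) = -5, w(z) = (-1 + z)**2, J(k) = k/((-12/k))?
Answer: 1/826209792 ≈ 1.2103e-9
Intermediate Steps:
J(k) = -k**2/12 (J(k) = k*(-k/12) = -k**2/12)
Z(W, V) = 2*(-139 + W)*(-12 + W) (Z(W, V) = 2*((W - 1/12*12**2)*(W - 139)) = 2*((W - 1/12*144)*(-139 + W)) = 2*((W - 12)*(-139 + W)) = 2*((-12 + W)*(-139 + W)) = 2*((-139 + W)*(-12 + W)) = 2*(-139 + W)*(-12 + W))
1/((87460 + 81292)*Z(b(w(-1)), 279)) = 1/((87460 + 81292)*(3336 - 302*(-5) + 2*(-5)**2)) = 1/(168752*(3336 + 1510 + 2*25)) = 1/(168752*(3336 + 1510 + 50)) = (1/168752)/4896 = (1/168752)*(1/4896) = 1/826209792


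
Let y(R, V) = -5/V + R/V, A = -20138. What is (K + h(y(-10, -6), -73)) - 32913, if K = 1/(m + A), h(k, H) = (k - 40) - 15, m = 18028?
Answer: -34778603/1055 ≈ -32966.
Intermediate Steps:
h(k, H) = -55 + k (h(k, H) = (-40 + k) - 15 = -55 + k)
K = -1/2110 (K = 1/(18028 - 20138) = 1/(-2110) = -1/2110 ≈ -0.00047393)
(K + h(y(-10, -6), -73)) - 32913 = (-1/2110 + (-55 + (-5 - 10)/(-6))) - 32913 = (-1/2110 + (-55 - ⅙*(-15))) - 32913 = (-1/2110 + (-55 + 5/2)) - 32913 = (-1/2110 - 105/2) - 32913 = -55388/1055 - 32913 = -34778603/1055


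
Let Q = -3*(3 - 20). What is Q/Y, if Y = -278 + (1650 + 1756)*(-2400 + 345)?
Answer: -51/6999608 ≈ -7.2861e-6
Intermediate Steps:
Q = 51 (Q = -3*(-17) = 51)
Y = -6999608 (Y = -278 + 3406*(-2055) = -278 - 6999330 = -6999608)
Q/Y = 51/(-6999608) = 51*(-1/6999608) = -51/6999608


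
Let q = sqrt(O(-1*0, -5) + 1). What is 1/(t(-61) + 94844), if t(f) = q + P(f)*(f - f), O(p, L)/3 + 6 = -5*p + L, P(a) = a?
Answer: 23711/2248846092 - I*sqrt(2)/2248846092 ≈ 1.0544e-5 - 6.2886e-10*I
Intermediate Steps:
O(p, L) = -18 - 15*p + 3*L (O(p, L) = -18 + 3*(-5*p + L) = -18 + 3*(L - 5*p) = -18 + (-15*p + 3*L) = -18 - 15*p + 3*L)
q = 4*I*sqrt(2) (q = sqrt((-18 - (-15)*0 + 3*(-5)) + 1) = sqrt((-18 - 15*0 - 15) + 1) = sqrt((-18 + 0 - 15) + 1) = sqrt(-33 + 1) = sqrt(-32) = 4*I*sqrt(2) ≈ 5.6569*I)
t(f) = 4*I*sqrt(2) (t(f) = 4*I*sqrt(2) + f*(f - f) = 4*I*sqrt(2) + f*0 = 4*I*sqrt(2) + 0 = 4*I*sqrt(2))
1/(t(-61) + 94844) = 1/(4*I*sqrt(2) + 94844) = 1/(94844 + 4*I*sqrt(2))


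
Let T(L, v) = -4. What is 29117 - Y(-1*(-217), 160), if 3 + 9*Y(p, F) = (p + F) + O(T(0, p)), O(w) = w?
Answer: 261683/9 ≈ 29076.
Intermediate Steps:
Y(p, F) = -7/9 + F/9 + p/9 (Y(p, F) = -1/3 + ((p + F) - 4)/9 = -1/3 + ((F + p) - 4)/9 = -1/3 + (-4 + F + p)/9 = -1/3 + (-4/9 + F/9 + p/9) = -7/9 + F/9 + p/9)
29117 - Y(-1*(-217), 160) = 29117 - (-7/9 + (1/9)*160 + (-1*(-217))/9) = 29117 - (-7/9 + 160/9 + (1/9)*217) = 29117 - (-7/9 + 160/9 + 217/9) = 29117 - 1*370/9 = 29117 - 370/9 = 261683/9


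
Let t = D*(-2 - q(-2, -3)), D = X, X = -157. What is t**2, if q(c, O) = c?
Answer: 0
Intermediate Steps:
D = -157
t = 0 (t = -157*(-2 - 1*(-2)) = -157*(-2 + 2) = -157*0 = 0)
t**2 = 0**2 = 0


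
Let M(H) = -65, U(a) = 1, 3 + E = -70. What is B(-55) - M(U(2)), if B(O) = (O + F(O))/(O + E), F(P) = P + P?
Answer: 8485/128 ≈ 66.289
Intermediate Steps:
F(P) = 2*P
E = -73 (E = -3 - 70 = -73)
B(O) = 3*O/(-73 + O) (B(O) = (O + 2*O)/(O - 73) = (3*O)/(-73 + O) = 3*O/(-73 + O))
B(-55) - M(U(2)) = 3*(-55)/(-73 - 55) - 1*(-65) = 3*(-55)/(-128) + 65 = 3*(-55)*(-1/128) + 65 = 165/128 + 65 = 8485/128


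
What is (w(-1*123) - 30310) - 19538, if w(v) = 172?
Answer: -49676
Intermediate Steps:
(w(-1*123) - 30310) - 19538 = (172 - 30310) - 19538 = -30138 - 19538 = -49676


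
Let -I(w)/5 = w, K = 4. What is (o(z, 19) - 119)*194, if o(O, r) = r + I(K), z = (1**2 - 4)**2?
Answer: -23280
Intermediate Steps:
I(w) = -5*w
z = 9 (z = (1 - 4)**2 = (-3)**2 = 9)
o(O, r) = -20 + r (o(O, r) = r - 5*4 = r - 20 = -20 + r)
(o(z, 19) - 119)*194 = ((-20 + 19) - 119)*194 = (-1 - 119)*194 = -120*194 = -23280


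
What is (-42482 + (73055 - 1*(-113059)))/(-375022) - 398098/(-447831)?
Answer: 42486322982/83973238641 ≈ 0.50595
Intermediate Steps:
(-42482 + (73055 - 1*(-113059)))/(-375022) - 398098/(-447831) = (-42482 + (73055 + 113059))*(-1/375022) - 398098*(-1/447831) = (-42482 + 186114)*(-1/375022) + 398098/447831 = 143632*(-1/375022) + 398098/447831 = -71816/187511 + 398098/447831 = 42486322982/83973238641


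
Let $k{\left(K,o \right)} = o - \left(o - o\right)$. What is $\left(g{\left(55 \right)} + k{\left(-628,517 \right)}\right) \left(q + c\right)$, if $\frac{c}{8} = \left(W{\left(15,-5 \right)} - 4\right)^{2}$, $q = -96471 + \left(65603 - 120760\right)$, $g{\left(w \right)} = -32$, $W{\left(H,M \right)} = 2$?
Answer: $-73524060$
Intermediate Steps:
$q = -151628$ ($q = -96471 + \left(65603 - 120760\right) = -96471 - 55157 = -151628$)
$c = 32$ ($c = 8 \left(2 - 4\right)^{2} = 8 \left(-2\right)^{2} = 8 \cdot 4 = 32$)
$k{\left(K,o \right)} = o$ ($k{\left(K,o \right)} = o - 0 = o + 0 = o$)
$\left(g{\left(55 \right)} + k{\left(-628,517 \right)}\right) \left(q + c\right) = \left(-32 + 517\right) \left(-151628 + 32\right) = 485 \left(-151596\right) = -73524060$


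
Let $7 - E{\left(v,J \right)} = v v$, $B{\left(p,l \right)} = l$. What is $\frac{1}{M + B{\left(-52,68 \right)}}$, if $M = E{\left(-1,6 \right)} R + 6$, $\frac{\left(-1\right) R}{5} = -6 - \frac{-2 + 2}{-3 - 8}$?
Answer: $\frac{1}{254} \approx 0.003937$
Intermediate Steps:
$E{\left(v,J \right)} = 7 - v^{2}$ ($E{\left(v,J \right)} = 7 - v v = 7 - v^{2}$)
$R = 30$ ($R = - 5 \left(-6 - \frac{-2 + 2}{-3 - 8}\right) = - 5 \left(-6 - \frac{0}{-11}\right) = - 5 \left(-6 - 0 \left(- \frac{1}{11}\right)\right) = - 5 \left(-6 - 0\right) = - 5 \left(-6 + 0\right) = \left(-5\right) \left(-6\right) = 30$)
$M = 186$ ($M = \left(7 - \left(-1\right)^{2}\right) 30 + 6 = \left(7 - 1\right) 30 + 6 = 6 \cdot 30 + 6 = 180 + 6 = 186$)
$\frac{1}{M + B{\left(-52,68 \right)}} = \frac{1}{186 + 68} = \frac{1}{254}$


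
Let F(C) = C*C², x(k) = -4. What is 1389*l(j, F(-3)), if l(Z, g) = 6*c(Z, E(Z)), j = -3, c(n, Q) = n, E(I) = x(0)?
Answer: -25002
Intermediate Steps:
E(I) = -4
F(C) = C³
l(Z, g) = 6*Z
1389*l(j, F(-3)) = 1389*(6*(-3)) = 1389*(-18) = -25002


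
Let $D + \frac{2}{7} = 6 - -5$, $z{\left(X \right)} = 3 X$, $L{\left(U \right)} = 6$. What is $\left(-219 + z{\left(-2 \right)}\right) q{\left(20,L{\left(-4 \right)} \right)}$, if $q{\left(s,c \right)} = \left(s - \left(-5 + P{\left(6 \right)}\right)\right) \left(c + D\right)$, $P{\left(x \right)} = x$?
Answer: $- \frac{500175}{7} \approx -71454.0$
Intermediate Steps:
$D = \frac{75}{7}$ ($D = - \frac{2}{7} + \left(6 - -5\right) = - \frac{2}{7} + \left(6 + 5\right) = - \frac{2}{7} + 11 = \frac{75}{7} \approx 10.714$)
$q{\left(s,c \right)} = \left(-1 + s\right) \left(\frac{75}{7} + c\right)$ ($q{\left(s,c \right)} = \left(s + \left(5 - 6\right)\right) \left(c + \frac{75}{7}\right) = \left(s + \left(5 - 6\right)\right) \left(\frac{75}{7} + c\right) = \left(s - 1\right) \left(\frac{75}{7} + c\right) = \left(-1 + s\right) \left(\frac{75}{7} + c\right)$)
$\left(-219 + z{\left(-2 \right)}\right) q{\left(20,L{\left(-4 \right)} \right)} = \left(-219 + 3 \left(-2\right)\right) \left(- \frac{75}{7} - 6 + \frac{75}{7} \cdot 20 + 6 \cdot 20\right) = \left(-219 - 6\right) \left(- \frac{75}{7} - 6 + \frac{1500}{7} + 120\right) = \left(-225\right) \frac{2223}{7} = - \frac{500175}{7}$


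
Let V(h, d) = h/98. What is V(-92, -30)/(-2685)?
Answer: 46/131565 ≈ 0.00034964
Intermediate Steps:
V(h, d) = h/98 (V(h, d) = h*(1/98) = h/98)
V(-92, -30)/(-2685) = ((1/98)*(-92))/(-2685) = -46/49*(-1/2685) = 46/131565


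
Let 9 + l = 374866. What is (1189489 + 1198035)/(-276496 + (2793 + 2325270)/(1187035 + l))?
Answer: -3729054635408/431854562369 ≈ -8.6350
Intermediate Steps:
l = 374857 (l = -9 + 374866 = 374857)
(1189489 + 1198035)/(-276496 + (2793 + 2325270)/(1187035 + l)) = (1189489 + 1198035)/(-276496 + (2793 + 2325270)/(1187035 + 374857)) = 2387524/(-276496 + 2328063/1561892) = 2387524/(-431854562369/1561892) = 2387524*(-1561892/431854562369) = -3729054635408/431854562369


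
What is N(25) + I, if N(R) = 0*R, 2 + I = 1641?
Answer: 1639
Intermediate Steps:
I = 1639 (I = -2 + 1641 = 1639)
N(R) = 0
N(25) + I = 0 + 1639 = 1639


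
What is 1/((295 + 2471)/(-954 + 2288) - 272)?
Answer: -667/180041 ≈ -0.0037047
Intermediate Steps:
1/((295 + 2471)/(-954 + 2288) - 272) = 1/(2766/1334 - 272) = 1/(2766*(1/1334) - 272) = 1/(1383/667 - 272) = 1/(-180041/667) = -667/180041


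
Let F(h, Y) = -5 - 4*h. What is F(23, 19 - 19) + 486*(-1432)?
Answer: -696049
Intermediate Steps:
F(23, 19 - 19) + 486*(-1432) = (-5 - 4*23) + 486*(-1432) = (-5 - 92) - 695952 = -97 - 695952 = -696049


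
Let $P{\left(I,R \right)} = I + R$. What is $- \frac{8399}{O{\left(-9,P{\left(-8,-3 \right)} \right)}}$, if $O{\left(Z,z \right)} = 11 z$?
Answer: $\frac{8399}{121} \approx 69.413$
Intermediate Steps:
$- \frac{8399}{O{\left(-9,P{\left(-8,-3 \right)} \right)}} = - \frac{8399}{11 \left(-8 - 3\right)} = - \frac{8399}{11 \left(-11\right)} = - \frac{8399}{-121} = \left(-8399\right) \left(- \frac{1}{121}\right) = \frac{8399}{121}$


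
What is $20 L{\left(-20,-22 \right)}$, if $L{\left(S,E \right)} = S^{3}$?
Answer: $-160000$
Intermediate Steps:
$20 L{\left(-20,-22 \right)} = 20 \left(-20\right)^{3} = 20 \left(-8000\right) = -160000$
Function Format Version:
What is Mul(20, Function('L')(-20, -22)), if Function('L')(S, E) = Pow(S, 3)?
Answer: -160000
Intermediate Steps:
Mul(20, Function('L')(-20, -22)) = Mul(20, Pow(-20, 3)) = Mul(20, -8000) = -160000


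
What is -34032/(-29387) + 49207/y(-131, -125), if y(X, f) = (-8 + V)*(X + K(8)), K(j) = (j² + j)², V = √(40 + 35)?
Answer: 13459969528/1633417621 + 246035*√3/55583 ≈ 15.907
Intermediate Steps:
V = 5*√3 (V = √75 = 5*√3 ≈ 8.6602)
K(j) = (j + j²)²
y(X, f) = (-8 + 5*√3)*(5184 + X) (y(X, f) = (-8 + 5*√3)*(X + 8²*(1 + 8)²) = (-8 + 5*√3)*(X + 64*9²) = (-8 + 5*√3)*(X + 64*81) = (-8 + 5*√3)*(X + 5184) = (-8 + 5*√3)*(5184 + X))
-34032/(-29387) + 49207/y(-131, -125) = -34032/(-29387) + 49207/(-41472 - 8*(-131) + 25920*√3 + 5*(-131)*√3) = -34032*(-1/29387) + 49207/(-41472 + 1048 + 25920*√3 - 655*√3) = 34032/29387 + 49207/(-40424 + 25265*√3)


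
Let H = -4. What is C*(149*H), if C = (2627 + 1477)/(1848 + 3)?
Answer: -815328/617 ≈ -1321.4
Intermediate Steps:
C = 1368/617 (C = 4104/1851 = 4104*(1/1851) = 1368/617 ≈ 2.2172)
C*(149*H) = 1368*(149*(-4))/617 = (1368/617)*(-596) = -815328/617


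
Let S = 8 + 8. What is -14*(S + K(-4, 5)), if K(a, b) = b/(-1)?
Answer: -154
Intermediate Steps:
K(a, b) = -b (K(a, b) = b*(-1) = -b)
S = 16
-14*(S + K(-4, 5)) = -14*(16 - 1*5) = -14*(16 - 5) = -14*11 = -154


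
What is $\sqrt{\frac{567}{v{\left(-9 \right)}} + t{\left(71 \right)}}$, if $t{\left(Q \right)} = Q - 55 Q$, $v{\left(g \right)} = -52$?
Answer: $\frac{3 i \sqrt{288795}}{26} \approx 62.007 i$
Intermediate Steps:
$t{\left(Q \right)} = - 54 Q$
$\sqrt{\frac{567}{v{\left(-9 \right)}} + t{\left(71 \right)}} = \sqrt{\frac{567}{-52} - 3834} = \sqrt{567 \left(- \frac{1}{52}\right) - 3834} = \sqrt{- \frac{567}{52} - 3834} = \sqrt{- \frac{199935}{52}} = \frac{3 i \sqrt{288795}}{26}$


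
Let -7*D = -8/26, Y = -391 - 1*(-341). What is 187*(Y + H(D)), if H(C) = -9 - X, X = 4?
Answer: -11781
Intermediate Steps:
Y = -50 (Y = -391 + 341 = -50)
D = 4/91 (D = -(-8)/(7*26) = -⅐*(-4/13) = 4/91 ≈ 0.043956)
H(C) = -13 (H(C) = -9 - 1*4 = -9 - 4 = -13)
187*(Y + H(D)) = 187*(-50 - 13) = 187*(-63) = -11781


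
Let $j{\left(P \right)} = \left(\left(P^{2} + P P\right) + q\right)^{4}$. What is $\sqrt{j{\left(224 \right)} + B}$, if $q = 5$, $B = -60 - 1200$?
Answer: $\sqrt{101435665155960446341} \approx 1.0072 \cdot 10^{10}$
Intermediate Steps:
$B = -1260$ ($B = -60 - 1200 = -1260$)
$j{\left(P \right)} = \left(5 + 2 P^{2}\right)^{4}$ ($j{\left(P \right)} = \left(\left(P^{2} + P P\right) + 5\right)^{4} = \left(\left(P^{2} + P^{2}\right) + 5\right)^{4} = \left(2 P^{2} + 5\right)^{4} = \left(5 + 2 P^{2}\right)^{4}$)
$\sqrt{j{\left(224 \right)} + B} = \sqrt{\left(5 + 2 \cdot 224^{2}\right)^{4} - 1260} = \sqrt{\left(5 + 2 \cdot 50176\right)^{4} - 1260} = \sqrt{\left(5 + 100352\right)^{4} - 1260} = \sqrt{100357^{4} - 1260} = \sqrt{101435665155960447601 - 1260} = \sqrt{101435665155960446341}$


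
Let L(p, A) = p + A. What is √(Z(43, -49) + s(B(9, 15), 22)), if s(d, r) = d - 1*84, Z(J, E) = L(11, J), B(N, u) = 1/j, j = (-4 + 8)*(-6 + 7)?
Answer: I*√119/2 ≈ 5.4544*I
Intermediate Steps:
L(p, A) = A + p
j = 4 (j = 4*1 = 4)
B(N, u) = ¼ (B(N, u) = 1/4 = ¼)
Z(J, E) = 11 + J (Z(J, E) = J + 11 = 11 + J)
s(d, r) = -84 + d (s(d, r) = d - 84 = -84 + d)
√(Z(43, -49) + s(B(9, 15), 22)) = √((11 + 43) + (-84 + ¼)) = √(54 - 335/4) = √(-119/4) = I*√119/2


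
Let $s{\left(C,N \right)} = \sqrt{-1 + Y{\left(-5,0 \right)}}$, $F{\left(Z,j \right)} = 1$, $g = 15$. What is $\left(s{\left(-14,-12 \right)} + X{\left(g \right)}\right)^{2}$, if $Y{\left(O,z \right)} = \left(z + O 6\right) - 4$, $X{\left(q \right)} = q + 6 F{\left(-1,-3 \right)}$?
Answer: $\left(21 + i \sqrt{35}\right)^{2} \approx 406.0 + 248.48 i$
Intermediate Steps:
$X{\left(q \right)} = 6 + q$ ($X{\left(q \right)} = q + 6 \cdot 1 = q + 6 = 6 + q$)
$Y{\left(O,z \right)} = -4 + z + 6 O$ ($Y{\left(O,z \right)} = \left(z + 6 O\right) - 4 = -4 + z + 6 O$)
$s{\left(C,N \right)} = i \sqrt{35}$ ($s{\left(C,N \right)} = \sqrt{-1 + \left(-4 + 0 + 6 \left(-5\right)\right)} = \sqrt{-1 - 34} = \sqrt{-35} = i \sqrt{35}$)
$\left(s{\left(-14,-12 \right)} + X{\left(g \right)}\right)^{2} = \left(i \sqrt{35} + \left(6 + 15\right)\right)^{2} = \left(i \sqrt{35} + 21\right)^{2} = \left(21 + i \sqrt{35}\right)^{2}$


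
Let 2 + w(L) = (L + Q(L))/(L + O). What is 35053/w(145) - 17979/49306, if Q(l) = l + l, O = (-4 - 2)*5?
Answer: 39750696875/2021546 ≈ 19664.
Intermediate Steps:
O = -30 (O = -6*5 = -30)
Q(l) = 2*l
w(L) = -2 + 3*L/(-30 + L) (w(L) = -2 + (L + 2*L)/(L - 30) = -2 + (3*L)/(-30 + L) = -2 + 3*L/(-30 + L))
35053/w(145) - 17979/49306 = 35053/(((60 + 145)/(-30 + 145))) - 17979/49306 = 35053/((205/115)) - 17979*1/49306 = 35053/(((1/115)*205)) - 17979/49306 = 35053/(41/23) - 17979/49306 = 35053*(23/41) - 17979/49306 = 806219/41 - 17979/49306 = 39750696875/2021546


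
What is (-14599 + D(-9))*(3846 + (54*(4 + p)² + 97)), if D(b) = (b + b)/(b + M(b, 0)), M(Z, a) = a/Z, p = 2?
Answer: -85932539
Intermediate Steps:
D(b) = 2 (D(b) = (b + b)/(b + 0/b) = (2*b)/(b + 0) = (2*b)/b = 2)
(-14599 + D(-9))*(3846 + (54*(4 + p)² + 97)) = (-14599 + 2)*(3846 + (54*(4 + 2)² + 97)) = -14597*(3846 + (54*6² + 97)) = -14597*(3846 + (54*36 + 97)) = -14597*(3846 + (1944 + 97)) = -14597*(3846 + 2041) = -14597*5887 = -85932539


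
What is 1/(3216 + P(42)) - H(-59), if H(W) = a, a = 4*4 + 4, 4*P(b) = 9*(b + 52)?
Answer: -137098/6855 ≈ -20.000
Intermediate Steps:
P(b) = 117 + 9*b/4 (P(b) = (9*(b + 52))/4 = (9*(52 + b))/4 = (468 + 9*b)/4 = 117 + 9*b/4)
a = 20 (a = 16 + 4 = 20)
H(W) = 20
1/(3216 + P(42)) - H(-59) = 1/(3216 + (117 + (9/4)*42)) - 1*20 = 1/(3216 + (117 + 189/2)) - 20 = 1/(3216 + 423/2) - 20 = 1/(6855/2) - 20 = 2/6855 - 20 = -137098/6855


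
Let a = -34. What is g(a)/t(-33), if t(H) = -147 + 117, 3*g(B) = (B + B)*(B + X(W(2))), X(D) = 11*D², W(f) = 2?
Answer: 68/9 ≈ 7.5556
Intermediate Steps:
g(B) = 2*B*(44 + B)/3 (g(B) = ((B + B)*(B + 11*2²))/3 = ((2*B)*(B + 11*4))/3 = ((2*B)*(B + 44))/3 = ((2*B)*(44 + B))/3 = (2*B*(44 + B))/3 = 2*B*(44 + B)/3)
t(H) = -30
g(a)/t(-33) = ((⅔)*(-34)*(44 - 34))/(-30) = ((⅔)*(-34)*10)*(-1/30) = -680/3*(-1/30) = 68/9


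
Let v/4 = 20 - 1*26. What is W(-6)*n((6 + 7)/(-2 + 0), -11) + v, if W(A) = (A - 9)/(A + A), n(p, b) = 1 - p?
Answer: -117/8 ≈ -14.625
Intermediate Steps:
v = -24 (v = 4*(20 - 1*26) = 4*(20 - 26) = 4*(-6) = -24)
W(A) = (-9 + A)/(2*A) (W(A) = (-9 + A)/((2*A)) = (-9 + A)*(1/(2*A)) = (-9 + A)/(2*A))
W(-6)*n((6 + 7)/(-2 + 0), -11) + v = ((1/2)*(-9 - 6)/(-6))*(1 - (6 + 7)/(-2 + 0)) - 24 = ((1/2)*(-1/6)*(-15))*(1 - 13/(-2)) - 24 = 5*(1 - 13*(-1)/2)/4 - 24 = 5*(1 - 1*(-13/2))/4 - 24 = 5*(1 + 13/2)/4 - 24 = (5/4)*(15/2) - 24 = 75/8 - 24 = -117/8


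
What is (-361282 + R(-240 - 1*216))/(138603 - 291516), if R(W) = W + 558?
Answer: 361180/152913 ≈ 2.3620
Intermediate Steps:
R(W) = 558 + W
(-361282 + R(-240 - 1*216))/(138603 - 291516) = (-361282 + (558 + (-240 - 1*216)))/(138603 - 291516) = (-361282 + (558 + (-240 - 216)))/(-152913) = (-361282 + (558 - 456))*(-1/152913) = (-361282 + 102)*(-1/152913) = -361180*(-1/152913) = 361180/152913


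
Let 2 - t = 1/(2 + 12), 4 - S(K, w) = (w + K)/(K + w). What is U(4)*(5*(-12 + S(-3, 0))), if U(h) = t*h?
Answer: -2430/7 ≈ -347.14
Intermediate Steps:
S(K, w) = 3 (S(K, w) = 4 - (w + K)/(K + w) = 4 - (K + w)/(K + w) = 4 - 1*1 = 4 - 1 = 3)
t = 27/14 (t = 2 - 1/(2 + 12) = 2 - 1/14 = 27/14 ≈ 1.9286)
U(h) = 27*h/14
U(4)*(5*(-12 + S(-3, 0))) = ((27/14)*4)*(5*(-12 + 3)) = 54*(5*(-9))/7 = (54/7)*(-45) = -2430/7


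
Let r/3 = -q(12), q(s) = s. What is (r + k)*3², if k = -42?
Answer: -702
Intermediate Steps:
r = -36 (r = 3*(-1*12) = 3*(-12) = -36)
(r + k)*3² = (-36 - 42)*3² = -78*9 = -702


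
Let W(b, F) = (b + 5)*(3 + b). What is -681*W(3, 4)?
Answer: -32688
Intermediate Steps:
W(b, F) = (3 + b)*(5 + b) (W(b, F) = (5 + b)*(3 + b) = (3 + b)*(5 + b))
-681*W(3, 4) = -681*(15 + 3² + 8*3) = -681*(15 + 9 + 24) = -681*48 = -32688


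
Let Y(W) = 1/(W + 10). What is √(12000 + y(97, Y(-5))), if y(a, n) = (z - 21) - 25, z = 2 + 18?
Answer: √11974 ≈ 109.43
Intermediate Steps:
z = 20
Y(W) = 1/(10 + W)
y(a, n) = -26 (y(a, n) = (20 - 21) - 25 = -1 - 25 = -26)
√(12000 + y(97, Y(-5))) = √(12000 - 26) = √11974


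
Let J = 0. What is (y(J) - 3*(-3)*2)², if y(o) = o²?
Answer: 324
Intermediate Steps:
(y(J) - 3*(-3)*2)² = (0² - 3*(-3)*2)² = (0 + 9*2)² = (0 + 18)² = 18² = 324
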